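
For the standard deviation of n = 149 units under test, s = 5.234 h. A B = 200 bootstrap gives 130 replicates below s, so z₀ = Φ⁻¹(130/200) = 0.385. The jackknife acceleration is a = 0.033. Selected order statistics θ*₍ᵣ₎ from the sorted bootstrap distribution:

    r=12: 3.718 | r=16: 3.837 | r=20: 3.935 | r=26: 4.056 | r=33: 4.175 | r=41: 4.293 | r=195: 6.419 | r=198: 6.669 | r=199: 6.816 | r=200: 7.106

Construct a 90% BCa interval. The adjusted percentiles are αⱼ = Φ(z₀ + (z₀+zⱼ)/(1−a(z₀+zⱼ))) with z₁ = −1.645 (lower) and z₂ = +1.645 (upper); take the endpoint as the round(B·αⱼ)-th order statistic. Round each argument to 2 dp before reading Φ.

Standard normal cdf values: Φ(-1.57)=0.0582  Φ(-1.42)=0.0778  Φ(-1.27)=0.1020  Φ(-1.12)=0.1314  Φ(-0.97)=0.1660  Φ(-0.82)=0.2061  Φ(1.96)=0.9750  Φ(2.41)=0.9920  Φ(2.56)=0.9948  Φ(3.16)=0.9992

Lower: z₀ + z₁ = 0.385 + (-1.645) = -1.260; 1 − a(z₀+z₁) = 1 − (0.033)(-1.260) = 1.0416; argument = 0.385 + (-1.260)/1.0416 = -0.8247 → -0.82.
α₁ = Φ(-0.82) = 0.2061; rank = round(200 × 0.2061) = 41; θ*₍41₎ = 4.293.
Upper: z₀ + z₂ = 2.030; 1 − a(z₀+z₂) = 0.9330; argument = 2.5608 → 2.56; α₂ = 0.9948; rank = 199; θ*₍199₎ = 6.816.

(4.293, 6.816)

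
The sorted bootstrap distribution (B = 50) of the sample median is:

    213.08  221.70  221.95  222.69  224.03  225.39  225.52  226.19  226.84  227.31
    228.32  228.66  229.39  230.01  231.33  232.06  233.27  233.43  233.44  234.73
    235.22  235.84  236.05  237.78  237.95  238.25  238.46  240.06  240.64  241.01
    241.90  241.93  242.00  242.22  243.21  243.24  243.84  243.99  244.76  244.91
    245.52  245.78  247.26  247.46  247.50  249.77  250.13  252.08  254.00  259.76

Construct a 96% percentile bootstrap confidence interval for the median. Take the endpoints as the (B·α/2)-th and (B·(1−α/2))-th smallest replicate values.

α = 0.04; lower rank = 50 × 0.020 = 1; upper rank = 50 × 0.980 = 49.
The 1st smallest replicate is 213.08; the 49th is 254.00.

(213.08, 254.00)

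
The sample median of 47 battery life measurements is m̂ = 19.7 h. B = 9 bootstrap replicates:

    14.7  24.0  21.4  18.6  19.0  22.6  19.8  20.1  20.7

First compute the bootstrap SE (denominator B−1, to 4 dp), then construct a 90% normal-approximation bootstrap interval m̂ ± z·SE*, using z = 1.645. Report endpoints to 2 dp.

(15.34, 24.06)

Mean of replicates = 20.1000; sum of squared deviations = 56.2200; SE* = √(56.2200/8) = 2.6509
Margin = 1.645 × 2.6509 = 4.361
Interval: 19.7 ± 4.361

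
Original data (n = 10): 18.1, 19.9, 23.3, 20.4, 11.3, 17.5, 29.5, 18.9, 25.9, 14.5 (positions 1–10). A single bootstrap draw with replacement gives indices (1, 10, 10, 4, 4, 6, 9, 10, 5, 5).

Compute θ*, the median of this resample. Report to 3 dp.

θ* = 16.000

Resample values: 18.1, 14.5, 14.5, 20.4, 20.4, 17.5, 25.9, 14.5, 11.3, 11.3.
Sorted: 11.3, 11.3, 14.5, 14.5, 14.5, 17.5, 18.1, 20.4, 20.4, 25.9
Median = average of the two middle values = 16.000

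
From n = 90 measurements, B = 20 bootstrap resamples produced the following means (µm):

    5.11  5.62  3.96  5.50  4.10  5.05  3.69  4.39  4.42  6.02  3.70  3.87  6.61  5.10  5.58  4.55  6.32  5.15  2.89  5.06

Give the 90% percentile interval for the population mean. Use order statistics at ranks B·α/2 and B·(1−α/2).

Sorted replicates: 2.89, 3.69, 3.70, 3.87, 3.96, 4.10, 4.39, 4.42, 4.55, 5.05, 5.06, 5.10, 5.11, 5.15, 5.50, 5.58, 5.62, 6.02, 6.32, 6.61
α = 0.10; lower rank = 20 × 0.050 = 1; upper rank = 20 × 0.950 = 19.
The 1st smallest replicate is 2.89; the 19th is 6.32.

(2.89, 6.32)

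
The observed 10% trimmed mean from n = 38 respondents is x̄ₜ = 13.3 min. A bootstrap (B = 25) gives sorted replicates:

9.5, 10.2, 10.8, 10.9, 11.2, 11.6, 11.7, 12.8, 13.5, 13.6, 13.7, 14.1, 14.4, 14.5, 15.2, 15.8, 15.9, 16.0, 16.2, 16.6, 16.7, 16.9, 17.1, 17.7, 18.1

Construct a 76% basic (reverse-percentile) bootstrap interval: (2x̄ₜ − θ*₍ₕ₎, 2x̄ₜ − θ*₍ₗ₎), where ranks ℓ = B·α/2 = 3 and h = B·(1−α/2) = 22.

(9.7, 15.8)

Percentile endpoints at ranks 3 and 22: θ*₍3₎ = 10.8, θ*₍22₎ = 16.9.
Basic interval reflects these around x̄ₜ:
  lower = 2 × 13.3 − 16.9 = 9.7
  upper = 2 × 13.3 − 10.8 = 15.8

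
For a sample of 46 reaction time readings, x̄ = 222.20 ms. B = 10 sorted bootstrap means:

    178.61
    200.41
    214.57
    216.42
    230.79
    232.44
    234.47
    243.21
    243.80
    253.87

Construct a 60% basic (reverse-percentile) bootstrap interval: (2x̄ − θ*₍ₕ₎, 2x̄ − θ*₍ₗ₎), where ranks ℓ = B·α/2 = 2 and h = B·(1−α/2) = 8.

Percentile endpoints at ranks 2 and 8: θ*₍2₎ = 200.41, θ*₍8₎ = 243.21.
Basic interval reflects these around x̄:
  lower = 2 × 222.20 − 243.21 = 201.19
  upper = 2 × 222.20 − 200.41 = 243.99

(201.19, 243.99)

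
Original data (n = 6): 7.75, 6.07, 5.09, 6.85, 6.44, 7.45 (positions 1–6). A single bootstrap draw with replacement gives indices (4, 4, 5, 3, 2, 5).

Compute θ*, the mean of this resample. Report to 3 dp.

θ* = 6.290

Resample values: 6.85, 6.85, 6.44, 5.09, 6.07, 6.44.
Mean = (6.85 + 6.85 + 6.44 + 5.09 + 6.07 + 6.44) / 6 = 37.740 / 6 = 6.290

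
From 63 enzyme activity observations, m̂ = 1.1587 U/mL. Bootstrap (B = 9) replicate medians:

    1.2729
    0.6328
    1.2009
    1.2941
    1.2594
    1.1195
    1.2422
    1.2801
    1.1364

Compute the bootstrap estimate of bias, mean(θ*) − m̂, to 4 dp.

mean(θ*) = (1.2729 + 0.6328 + 1.2009 + 1.2941 + 1.2594 + 1.1195 + 1.2422 + 1.2801 + 1.1364) / 9 = 1.15981
bias = 1.15981 − 1.1587

bias = +0.0011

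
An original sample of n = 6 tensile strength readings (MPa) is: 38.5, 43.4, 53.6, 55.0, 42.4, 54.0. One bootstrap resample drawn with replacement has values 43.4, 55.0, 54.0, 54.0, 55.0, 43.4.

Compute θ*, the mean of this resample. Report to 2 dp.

Mean = (43.4 + 55.0 + 54.0 + 54.0 + 55.0 + 43.4) / 6 = 304.80 / 6 = 50.80

θ* = 50.80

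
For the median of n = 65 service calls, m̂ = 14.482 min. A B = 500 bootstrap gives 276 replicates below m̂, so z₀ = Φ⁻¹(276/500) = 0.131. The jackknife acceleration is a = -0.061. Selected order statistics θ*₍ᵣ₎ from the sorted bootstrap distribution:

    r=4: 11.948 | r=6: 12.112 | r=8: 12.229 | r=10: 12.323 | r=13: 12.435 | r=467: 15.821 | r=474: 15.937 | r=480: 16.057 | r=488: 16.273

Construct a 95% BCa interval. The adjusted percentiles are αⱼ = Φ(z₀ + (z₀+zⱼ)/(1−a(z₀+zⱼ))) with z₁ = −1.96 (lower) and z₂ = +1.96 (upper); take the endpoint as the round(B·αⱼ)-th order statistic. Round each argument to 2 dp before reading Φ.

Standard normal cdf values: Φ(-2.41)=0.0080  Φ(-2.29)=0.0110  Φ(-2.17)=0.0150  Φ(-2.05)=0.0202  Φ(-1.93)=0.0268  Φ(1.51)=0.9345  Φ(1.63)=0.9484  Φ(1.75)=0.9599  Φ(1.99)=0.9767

(12.435, 16.273)

Lower: z₀ + z₁ = 0.131 + (-1.960) = -1.829; 1 − a(z₀+z₁) = 1 − (-0.061)(-1.829) = 0.8884; argument = 0.131 + (-1.829)/0.8884 = -1.9277 → -1.93.
α₁ = Φ(-1.93) = 0.0268; rank = round(500 × 0.0268) = 13; θ*₍13₎ = 12.435.
Upper: z₀ + z₂ = 2.091; 1 − a(z₀+z₂) = 1.1276; argument = 1.9855 → 1.99; α₂ = 0.9767; rank = 488; θ*₍488₎ = 16.273.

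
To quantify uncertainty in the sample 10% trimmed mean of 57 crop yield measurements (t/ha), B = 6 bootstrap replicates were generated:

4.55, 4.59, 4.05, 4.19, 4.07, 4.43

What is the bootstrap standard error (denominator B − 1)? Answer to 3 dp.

Bootstrap SE is the standard deviation of the 6 replicate 10% trimmed means.
Mean of replicates: (4.55 + 4.59 + 4.05 + 4.19 + 4.07 + 4.43) / 6 = 25.8800 / 6 = 4.3133
Sum of squared deviations: (+0.2367)² + (+0.2767)² + (−0.2633)² + (−0.1233)² + (−0.2433)² + (+0.1167)² = 0.2899
Variance = 0.2899 / 5 = 0.0580
SE* = √0.0580

SE* = 0.241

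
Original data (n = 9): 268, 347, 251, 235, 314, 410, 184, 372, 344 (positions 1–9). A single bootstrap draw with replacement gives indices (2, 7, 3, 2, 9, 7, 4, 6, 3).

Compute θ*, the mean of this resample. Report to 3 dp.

Resample values: 347, 184, 251, 347, 344, 184, 235, 410, 251.
Mean = (347 + 184 + 251 + 347 + 344 + 184 + 235 + 410 + 251) / 9 = 2553.0 / 9 = 283.667

θ* = 283.667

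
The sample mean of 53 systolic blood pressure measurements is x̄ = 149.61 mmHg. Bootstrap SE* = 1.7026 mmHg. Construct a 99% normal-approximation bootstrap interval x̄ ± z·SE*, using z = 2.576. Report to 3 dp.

(145.224, 153.996)

Margin = 2.576 × 1.7026 = 4.3859
Interval: 149.61 ± 4.3859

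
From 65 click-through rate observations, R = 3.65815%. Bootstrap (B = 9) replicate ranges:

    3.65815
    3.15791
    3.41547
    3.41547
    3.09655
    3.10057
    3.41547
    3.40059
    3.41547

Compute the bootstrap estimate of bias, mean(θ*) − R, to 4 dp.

mean(θ*) = (3.65815 + 3.15791 + 3.41547 + 3.41547 + 3.09655 + 3.10057 + 3.41547 + 3.40059 + 3.41547) / 9 = 3.34174
bias = 3.34174 − 3.65815

bias = −0.3164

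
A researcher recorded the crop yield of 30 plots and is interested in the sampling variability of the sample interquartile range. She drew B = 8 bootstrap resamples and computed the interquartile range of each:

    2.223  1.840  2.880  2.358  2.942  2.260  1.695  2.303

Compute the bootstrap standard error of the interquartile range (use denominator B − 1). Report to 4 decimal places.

Bootstrap SE is the standard deviation of the 8 replicate interquartile ranges.
Mean of replicates: (2.223 + 1.840 + 2.880 + 2.358 + 2.942 + 2.260 + 1.695 + 2.303) / 8 = 18.50100 / 8 = 2.31263
Sum of squared deviations: (−0.08963)² + (−0.47263)² + (+0.56737)² + (+0.04537)² + (+0.62938)² + (−0.05263)² + (−0.61763)² + (−0.00963)² = 1.33582
Variance = 1.33582 / 7 = 0.19083
SE* = √0.19083

SE* = 0.4368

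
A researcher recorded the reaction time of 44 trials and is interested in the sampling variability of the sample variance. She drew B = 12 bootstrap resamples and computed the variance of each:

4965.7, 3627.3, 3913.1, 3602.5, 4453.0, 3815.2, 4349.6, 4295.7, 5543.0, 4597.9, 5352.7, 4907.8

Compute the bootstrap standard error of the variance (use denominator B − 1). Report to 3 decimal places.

Bootstrap SE is the standard deviation of the 12 replicate variances.
Mean of replicates: (4965.7 + 3627.3 + 3913.1 + 3602.5 + 4453.0 + 3815.2 + 4349.6 + 4295.7 + 5543.0 + 4597.9 + 5352.7 + 4907.8) / 12 = 53423.5000 / 12 = 4451.9583
Sum of squared deviations: (+513.7417)² + (−824.6583)² + (−538.8583)² + (−849.4583)² + (+1.0417)² + (−636.7583)² + (−102.3583)² + (−156.2583)² + (+1091.0417)² + (+145.9417)² + (+900.7417)² + (+455.8417)² = 4627093.8492
Variance = 4627093.8492 / 11 = 420644.8954
SE* = √420644.8954

SE* = 648.571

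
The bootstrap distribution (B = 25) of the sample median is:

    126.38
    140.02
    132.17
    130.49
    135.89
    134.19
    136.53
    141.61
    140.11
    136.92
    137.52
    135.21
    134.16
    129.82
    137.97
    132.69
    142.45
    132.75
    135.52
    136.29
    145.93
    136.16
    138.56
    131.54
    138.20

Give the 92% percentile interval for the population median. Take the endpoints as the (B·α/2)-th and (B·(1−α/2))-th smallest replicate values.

Sorted replicates: 126.38, 129.82, 130.49, 131.54, 132.17, 132.69, 132.75, 134.16, 134.19, 135.21, 135.52, 135.89, 136.16, 136.29, 136.53, 136.92, 137.52, 137.97, 138.20, 138.56, 140.02, 140.11, 141.61, 142.45, 145.93
α = 0.08; lower rank = 25 × 0.040 = 1; upper rank = 25 × 0.960 = 24.
The 1st smallest replicate is 126.38; the 24th is 142.45.

(126.38, 142.45)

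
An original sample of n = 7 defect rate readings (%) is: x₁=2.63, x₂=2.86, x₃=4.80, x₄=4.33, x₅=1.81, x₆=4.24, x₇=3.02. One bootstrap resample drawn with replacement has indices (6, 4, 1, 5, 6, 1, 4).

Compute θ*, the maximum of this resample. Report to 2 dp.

θ* = 4.33

Resample values: 4.24, 4.33, 2.63, 1.81, 4.24, 2.63, 4.33.
Maximum = 4.33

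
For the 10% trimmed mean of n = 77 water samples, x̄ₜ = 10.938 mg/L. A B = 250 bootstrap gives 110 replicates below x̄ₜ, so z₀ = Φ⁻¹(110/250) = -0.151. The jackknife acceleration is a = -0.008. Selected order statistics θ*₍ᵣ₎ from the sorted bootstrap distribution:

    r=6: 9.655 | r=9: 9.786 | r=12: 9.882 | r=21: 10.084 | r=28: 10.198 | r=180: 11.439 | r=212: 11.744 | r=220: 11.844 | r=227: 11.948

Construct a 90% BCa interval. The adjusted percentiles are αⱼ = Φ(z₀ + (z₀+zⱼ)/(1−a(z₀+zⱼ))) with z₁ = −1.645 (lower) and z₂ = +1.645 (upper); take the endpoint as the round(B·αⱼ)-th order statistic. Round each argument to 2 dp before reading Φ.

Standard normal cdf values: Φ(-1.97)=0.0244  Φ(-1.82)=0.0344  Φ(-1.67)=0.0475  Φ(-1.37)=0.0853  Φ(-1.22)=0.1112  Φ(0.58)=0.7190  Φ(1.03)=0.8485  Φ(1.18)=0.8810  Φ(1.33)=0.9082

Lower: z₀ + z₁ = -0.151 + (-1.645) = -1.796; 1 − a(z₀+z₁) = 1 − (-0.008)(-1.796) = 0.9856; argument = -0.151 + (-1.796)/0.9856 = -1.9732 → -1.97.
α₁ = Φ(-1.97) = 0.0244; rank = round(250 × 0.0244) = 6; θ*₍6₎ = 9.655.
Upper: z₀ + z₂ = 1.494; 1 − a(z₀+z₂) = 1.0120; argument = 1.3254 → 1.33; α₂ = 0.9082; rank = 227; θ*₍227₎ = 11.948.

(9.655, 11.948)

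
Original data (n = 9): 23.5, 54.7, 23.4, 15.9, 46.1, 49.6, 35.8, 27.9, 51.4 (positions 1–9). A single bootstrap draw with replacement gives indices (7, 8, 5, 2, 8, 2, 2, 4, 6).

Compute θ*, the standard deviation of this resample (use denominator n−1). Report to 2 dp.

θ* = 14.42

Resample values: 35.8, 27.9, 46.1, 54.7, 27.9, 54.7, 54.7, 15.9, 49.6.
Mean = 40.8111; sum of squared deviations = 1662.9889
s² = 1662.9889 / 8 = 207.8736
s = √207.8736 = 14.42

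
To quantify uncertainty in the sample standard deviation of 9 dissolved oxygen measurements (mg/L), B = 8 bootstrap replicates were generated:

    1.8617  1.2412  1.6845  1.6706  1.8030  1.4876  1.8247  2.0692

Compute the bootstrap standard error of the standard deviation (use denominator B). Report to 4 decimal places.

SE* = 0.2359

Bootstrap SE is the standard deviation of the 8 replicate standard deviations.
Mean of replicates: (1.8617 + 1.2412 + 1.6845 + 1.6706 + 1.8030 + 1.4876 + 1.8247 + 2.0692) / 8 = 13.64250 / 8 = 1.70531
Sum of squared deviations: (+0.15639)² + (−0.46411)² + (−0.02081)² + (−0.03471)² + (+0.09769)² + (−0.21771)² + (+0.11939)² + (+0.36389)² = 0.44510
Variance = 0.44510 / 8 = 0.05564
SE* = √0.05564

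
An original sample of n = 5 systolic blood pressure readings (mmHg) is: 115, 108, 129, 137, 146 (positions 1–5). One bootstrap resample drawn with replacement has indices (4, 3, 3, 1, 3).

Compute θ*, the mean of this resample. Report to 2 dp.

θ* = 127.80

Resample values: 137, 129, 129, 115, 129.
Mean = (137 + 129 + 129 + 115 + 129) / 5 = 639.0 / 5 = 127.80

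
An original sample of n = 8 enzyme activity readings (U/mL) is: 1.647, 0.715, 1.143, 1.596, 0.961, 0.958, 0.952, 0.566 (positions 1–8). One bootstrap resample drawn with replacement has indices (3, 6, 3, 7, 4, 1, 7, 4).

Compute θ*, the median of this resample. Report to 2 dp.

Resample values: 1.143, 0.958, 1.143, 0.952, 1.596, 1.647, 0.952, 1.596.
Sorted: 0.952, 0.952, 0.958, 1.143, 1.143, 1.596, 1.596, 1.647
Median = average of the two middle values = 1.14

θ* = 1.14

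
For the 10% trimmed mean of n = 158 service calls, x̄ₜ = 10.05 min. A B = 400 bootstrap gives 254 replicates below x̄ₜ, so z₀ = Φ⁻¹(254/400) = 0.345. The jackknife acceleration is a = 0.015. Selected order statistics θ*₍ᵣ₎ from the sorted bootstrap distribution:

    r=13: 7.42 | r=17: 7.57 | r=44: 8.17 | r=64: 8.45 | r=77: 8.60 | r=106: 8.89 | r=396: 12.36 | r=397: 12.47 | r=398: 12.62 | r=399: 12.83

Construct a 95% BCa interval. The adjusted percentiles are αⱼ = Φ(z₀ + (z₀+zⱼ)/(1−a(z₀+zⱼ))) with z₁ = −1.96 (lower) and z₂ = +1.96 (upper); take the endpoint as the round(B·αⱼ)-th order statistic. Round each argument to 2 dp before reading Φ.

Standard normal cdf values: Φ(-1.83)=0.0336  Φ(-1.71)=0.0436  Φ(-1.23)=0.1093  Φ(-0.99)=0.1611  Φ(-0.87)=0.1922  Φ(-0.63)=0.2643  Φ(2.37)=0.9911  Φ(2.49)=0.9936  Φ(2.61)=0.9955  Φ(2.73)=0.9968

Lower: z₀ + z₁ = 0.345 + (-1.960) = -1.615; 1 − a(z₀+z₁) = 1 − (0.015)(-1.615) = 1.0242; argument = 0.345 + (-1.615)/1.0242 = -1.2318 → -1.23.
α₁ = Φ(-1.23) = 0.1093; rank = round(400 × 0.1093) = 44; θ*₍44₎ = 8.17.
Upper: z₀ + z₂ = 2.305; 1 − a(z₀+z₂) = 0.9654; argument = 2.7325 → 2.73; α₂ = 0.9968; rank = 399; θ*₍399₎ = 12.83.

(8.17, 12.83)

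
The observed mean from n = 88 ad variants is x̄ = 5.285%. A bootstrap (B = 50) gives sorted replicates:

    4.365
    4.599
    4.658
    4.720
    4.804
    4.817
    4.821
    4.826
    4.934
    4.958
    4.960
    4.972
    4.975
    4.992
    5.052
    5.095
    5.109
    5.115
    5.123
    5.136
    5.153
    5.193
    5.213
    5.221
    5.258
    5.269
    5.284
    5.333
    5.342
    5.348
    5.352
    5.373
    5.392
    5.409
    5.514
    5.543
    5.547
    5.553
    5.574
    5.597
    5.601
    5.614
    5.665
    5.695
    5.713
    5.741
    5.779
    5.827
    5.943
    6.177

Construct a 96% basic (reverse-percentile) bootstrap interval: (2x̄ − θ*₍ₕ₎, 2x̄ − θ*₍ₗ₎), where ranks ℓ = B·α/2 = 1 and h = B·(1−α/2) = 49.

(4.627, 6.205)

Percentile endpoints at ranks 1 and 49: θ*₍1₎ = 4.365, θ*₍49₎ = 5.943.
Basic interval reflects these around x̄:
  lower = 2 × 5.285 − 5.943 = 4.627
  upper = 2 × 5.285 − 4.365 = 6.205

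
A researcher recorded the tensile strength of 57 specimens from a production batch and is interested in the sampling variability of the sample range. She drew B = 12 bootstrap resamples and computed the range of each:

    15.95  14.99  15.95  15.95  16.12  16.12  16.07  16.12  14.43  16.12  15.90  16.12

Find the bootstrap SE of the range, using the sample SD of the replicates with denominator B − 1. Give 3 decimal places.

Bootstrap SE is the standard deviation of the 12 replicate ranges.
Mean of replicates: (15.95 + 14.99 + 15.95 + 15.95 + 16.12 + 16.12 + 16.07 + 16.12 + 14.43 + 16.12 + 15.90 + 16.12) / 12 = 189.8400 / 12 = 15.8200
Sum of squared deviations: (+0.1300)² + (−0.8300)² + (+0.1300)² + (+0.1300)² + (+0.3000)² + (+0.3000)² + (+0.2500)² + (+0.3000)² + (−1.3900)² + (+0.3000)² + (+0.0800)² + (+0.3000)² = 3.1906
Variance = 3.1906 / 11 = 0.2901
SE* = √0.2901

SE* = 0.539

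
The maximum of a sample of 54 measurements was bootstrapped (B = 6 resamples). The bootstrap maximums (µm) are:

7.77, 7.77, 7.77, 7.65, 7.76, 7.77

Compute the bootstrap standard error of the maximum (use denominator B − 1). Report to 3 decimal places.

Bootstrap SE is the standard deviation of the 6 replicate maximums.
Mean of replicates: (7.77 + 7.77 + 7.77 + 7.65 + 7.76 + 7.77) / 6 = 46.4900 / 6 = 7.7483
Sum of squared deviations: (+0.0217)² + (+0.0217)² + (+0.0217)² + (−0.0983)² + (+0.0117)² + (+0.0217)² = 0.0117
Variance = 0.0117 / 5 = 0.0023
SE* = √0.0023

SE* = 0.048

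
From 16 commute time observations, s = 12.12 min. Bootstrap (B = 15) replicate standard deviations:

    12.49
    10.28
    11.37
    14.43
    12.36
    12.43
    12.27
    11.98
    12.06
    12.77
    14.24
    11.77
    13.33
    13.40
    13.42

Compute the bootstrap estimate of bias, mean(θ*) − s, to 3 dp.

bias = +0.453

mean(θ*) = (12.49 + 10.28 + 11.37 + 14.43 + 12.36 + 12.43 + 12.27 + 11.98 + 12.06 + 12.77 + 14.24 + 11.77 + 13.33 + 13.40 + 13.42) / 15 = 12.5733
bias = 12.5733 − 12.12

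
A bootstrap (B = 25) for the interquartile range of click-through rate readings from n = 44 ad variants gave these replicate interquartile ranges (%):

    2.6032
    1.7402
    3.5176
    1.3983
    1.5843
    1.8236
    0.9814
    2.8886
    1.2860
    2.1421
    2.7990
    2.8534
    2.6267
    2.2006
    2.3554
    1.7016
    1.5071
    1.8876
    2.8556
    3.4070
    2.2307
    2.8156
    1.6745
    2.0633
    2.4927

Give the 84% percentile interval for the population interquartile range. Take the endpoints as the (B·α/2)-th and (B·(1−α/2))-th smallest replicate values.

Sorted replicates: 0.9814, 1.2860, 1.3983, 1.5071, 1.5843, 1.6745, 1.7016, 1.7402, 1.8236, 1.8876, 2.0633, 2.1421, 2.2006, 2.2307, 2.3554, 2.4927, 2.6032, 2.6267, 2.7990, 2.8156, 2.8534, 2.8556, 2.8886, 3.4070, 3.5176
α = 0.16; lower rank = 25 × 0.080 = 2; upper rank = 25 × 0.920 = 23.
The 2nd smallest replicate is 1.2860; the 23rd is 2.8886.

(1.2860, 2.8886)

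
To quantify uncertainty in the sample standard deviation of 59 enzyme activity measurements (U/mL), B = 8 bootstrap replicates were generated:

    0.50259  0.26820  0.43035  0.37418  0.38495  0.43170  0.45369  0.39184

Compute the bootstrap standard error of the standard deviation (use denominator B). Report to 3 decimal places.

Bootstrap SE is the standard deviation of the 8 replicate standard deviations.
Mean of replicates: (0.50259 + 0.26820 + 0.43035 + 0.37418 + 0.38495 + 0.43170 + 0.45369 + 0.39184) / 8 = 3.237500 / 8 = 0.404687
Sum of squared deviations: (+0.097903)² + (−0.136487)² + (+0.025663)² + (−0.030507)² + (−0.019737)² + (+0.027012)² + (+0.049003)² + (−0.012847)² = 0.033489
Variance = 0.033489 / 8 = 0.004186
SE* = √0.004186

SE* = 0.065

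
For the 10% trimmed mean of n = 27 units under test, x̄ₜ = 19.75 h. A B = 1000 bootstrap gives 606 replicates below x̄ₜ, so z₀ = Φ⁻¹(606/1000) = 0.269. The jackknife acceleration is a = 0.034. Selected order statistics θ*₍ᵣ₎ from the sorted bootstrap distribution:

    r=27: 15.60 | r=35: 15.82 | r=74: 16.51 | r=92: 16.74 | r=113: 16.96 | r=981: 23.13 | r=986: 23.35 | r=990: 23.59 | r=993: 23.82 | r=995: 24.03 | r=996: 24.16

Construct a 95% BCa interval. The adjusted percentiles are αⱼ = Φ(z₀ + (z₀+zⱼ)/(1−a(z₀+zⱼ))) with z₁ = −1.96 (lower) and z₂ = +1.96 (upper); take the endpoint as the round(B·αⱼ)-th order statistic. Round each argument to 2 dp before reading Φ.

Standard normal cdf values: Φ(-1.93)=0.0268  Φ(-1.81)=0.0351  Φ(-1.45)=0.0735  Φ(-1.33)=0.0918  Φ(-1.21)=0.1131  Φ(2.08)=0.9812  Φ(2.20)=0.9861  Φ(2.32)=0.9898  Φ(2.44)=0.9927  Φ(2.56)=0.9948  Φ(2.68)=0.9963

Lower: z₀ + z₁ = 0.269 + (-1.960) = -1.691; 1 − a(z₀+z₁) = 1 − (0.034)(-1.691) = 1.0575; argument = 0.269 + (-1.691)/1.0575 = -1.3301 → -1.33.
α₁ = Φ(-1.33) = 0.0918; rank = round(1000 × 0.0918) = 92; θ*₍92₎ = 16.74.
Upper: z₀ + z₂ = 2.229; 1 − a(z₀+z₂) = 0.9242; argument = 2.6808 → 2.68; α₂ = 0.9963; rank = 996; θ*₍996₎ = 24.16.

(16.74, 24.16)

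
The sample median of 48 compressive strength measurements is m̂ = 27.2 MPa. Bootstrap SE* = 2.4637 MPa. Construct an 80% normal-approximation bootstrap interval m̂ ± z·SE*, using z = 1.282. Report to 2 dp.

Margin = 1.282 × 2.4637 = 3.158
Interval: 27.2 ± 3.158

(24.04, 30.36)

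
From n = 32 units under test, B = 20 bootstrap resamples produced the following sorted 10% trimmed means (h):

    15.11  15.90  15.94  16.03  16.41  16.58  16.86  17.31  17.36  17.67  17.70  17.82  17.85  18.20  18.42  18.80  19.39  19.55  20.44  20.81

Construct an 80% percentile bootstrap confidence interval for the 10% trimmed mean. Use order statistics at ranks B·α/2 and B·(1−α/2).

(15.90, 19.55)

α = 0.20; lower rank = 20 × 0.100 = 2; upper rank = 20 × 0.900 = 18.
The 2nd smallest replicate is 15.90; the 18th is 19.55.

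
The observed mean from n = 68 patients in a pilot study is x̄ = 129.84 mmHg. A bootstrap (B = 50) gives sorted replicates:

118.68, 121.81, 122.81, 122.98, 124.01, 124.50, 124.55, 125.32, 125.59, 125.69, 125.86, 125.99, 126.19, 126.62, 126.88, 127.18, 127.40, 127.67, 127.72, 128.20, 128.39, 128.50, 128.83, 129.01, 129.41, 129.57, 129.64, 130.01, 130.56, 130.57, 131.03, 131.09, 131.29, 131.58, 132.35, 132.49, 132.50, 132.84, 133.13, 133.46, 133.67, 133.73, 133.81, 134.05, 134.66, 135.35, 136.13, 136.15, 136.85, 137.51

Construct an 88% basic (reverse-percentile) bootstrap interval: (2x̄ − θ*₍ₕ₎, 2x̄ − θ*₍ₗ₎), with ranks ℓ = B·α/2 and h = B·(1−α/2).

(123.55, 136.87)

Percentile endpoints at ranks 3 and 47: θ*₍3₎ = 122.81, θ*₍47₎ = 136.13.
Basic interval reflects these around x̄:
  lower = 2 × 129.84 − 136.13 = 123.55
  upper = 2 × 129.84 − 122.81 = 136.87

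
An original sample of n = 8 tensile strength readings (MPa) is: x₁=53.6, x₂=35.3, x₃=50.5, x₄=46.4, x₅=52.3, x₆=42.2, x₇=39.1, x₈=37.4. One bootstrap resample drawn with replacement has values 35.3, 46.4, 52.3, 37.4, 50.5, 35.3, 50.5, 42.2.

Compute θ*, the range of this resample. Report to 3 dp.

θ* = 17.000

Range = 52.3 − 35.3 = 17.000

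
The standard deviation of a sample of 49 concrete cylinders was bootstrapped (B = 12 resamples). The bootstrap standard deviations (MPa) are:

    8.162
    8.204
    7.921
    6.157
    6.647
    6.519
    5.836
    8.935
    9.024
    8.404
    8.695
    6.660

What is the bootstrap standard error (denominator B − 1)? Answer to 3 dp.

SE* = 1.152

Bootstrap SE is the standard deviation of the 12 replicate standard deviations.
Mean of replicates: (8.162 + 8.204 + 7.921 + 6.157 + 6.647 + 6.519 + 5.836 + 8.935 + 9.024 + 8.404 + 8.695 + 6.660) / 12 = 91.1640 / 12 = 7.5970
Sum of squared deviations: (+0.5650)² + (+0.6070)² + (+0.3240)² + (−1.4400)² + (−0.9500)² + (−1.0780)² + (−1.7610)² + (+1.3380)² + (+1.4270)² + (+0.8070)² + (+1.0980)² + (−0.9370)² = 14.5933
Variance = 14.5933 / 11 = 1.3267
SE* = √1.3267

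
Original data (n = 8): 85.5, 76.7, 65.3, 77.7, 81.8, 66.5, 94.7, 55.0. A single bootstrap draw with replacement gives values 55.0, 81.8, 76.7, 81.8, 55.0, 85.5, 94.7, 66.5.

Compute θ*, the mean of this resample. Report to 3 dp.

θ* = 74.625

Mean = (55.0 + 81.8 + 76.7 + 81.8 + 55.0 + 85.5 + 94.7 + 66.5) / 8 = 597.00 / 8 = 74.625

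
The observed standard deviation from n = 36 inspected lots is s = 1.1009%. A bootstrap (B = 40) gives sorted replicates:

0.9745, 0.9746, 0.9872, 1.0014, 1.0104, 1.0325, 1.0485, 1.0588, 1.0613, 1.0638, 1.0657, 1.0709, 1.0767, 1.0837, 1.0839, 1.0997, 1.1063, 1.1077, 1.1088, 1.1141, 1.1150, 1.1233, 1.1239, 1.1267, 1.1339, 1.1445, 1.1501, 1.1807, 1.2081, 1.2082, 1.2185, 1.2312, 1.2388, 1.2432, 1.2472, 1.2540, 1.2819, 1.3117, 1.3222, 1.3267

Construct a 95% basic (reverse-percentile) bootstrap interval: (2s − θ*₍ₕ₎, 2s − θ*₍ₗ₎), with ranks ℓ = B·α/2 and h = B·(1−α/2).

Percentile endpoints at ranks 1 and 39: θ*₍1₎ = 0.9745, θ*₍39₎ = 1.3222.
Basic interval reflects these around s:
  lower = 2 × 1.1009 − 1.3222 = 0.8796
  upper = 2 × 1.1009 − 0.9745 = 1.2273

(0.8796, 1.2273)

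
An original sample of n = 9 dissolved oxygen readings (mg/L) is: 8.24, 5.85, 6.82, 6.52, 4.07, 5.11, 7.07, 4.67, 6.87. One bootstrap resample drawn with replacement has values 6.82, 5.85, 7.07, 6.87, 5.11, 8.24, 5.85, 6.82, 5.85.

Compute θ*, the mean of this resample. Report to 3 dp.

Mean = (6.82 + 5.85 + 7.07 + 6.87 + 5.11 + 8.24 + 5.85 + 6.82 + 5.85) / 9 = 58.480 / 9 = 6.498

θ* = 6.498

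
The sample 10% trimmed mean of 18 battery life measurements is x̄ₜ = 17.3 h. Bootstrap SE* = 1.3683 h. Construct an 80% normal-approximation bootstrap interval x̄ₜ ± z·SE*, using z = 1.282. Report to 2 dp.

(15.55, 19.05)

Margin = 1.282 × 1.3683 = 1.754
Interval: 17.3 ± 1.754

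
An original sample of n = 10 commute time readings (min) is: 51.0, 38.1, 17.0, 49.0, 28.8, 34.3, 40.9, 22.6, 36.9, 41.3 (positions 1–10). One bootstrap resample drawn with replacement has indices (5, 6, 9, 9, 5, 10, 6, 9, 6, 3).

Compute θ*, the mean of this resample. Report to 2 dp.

θ* = 32.95

Resample values: 28.8, 34.3, 36.9, 36.9, 28.8, 41.3, 34.3, 36.9, 34.3, 17.0.
Mean = (28.8 + 34.3 + 36.9 + 36.9 + 28.8 + 41.3 + 34.3 + 36.9 + 34.3 + 17.0) / 10 = 329.50 / 10 = 32.95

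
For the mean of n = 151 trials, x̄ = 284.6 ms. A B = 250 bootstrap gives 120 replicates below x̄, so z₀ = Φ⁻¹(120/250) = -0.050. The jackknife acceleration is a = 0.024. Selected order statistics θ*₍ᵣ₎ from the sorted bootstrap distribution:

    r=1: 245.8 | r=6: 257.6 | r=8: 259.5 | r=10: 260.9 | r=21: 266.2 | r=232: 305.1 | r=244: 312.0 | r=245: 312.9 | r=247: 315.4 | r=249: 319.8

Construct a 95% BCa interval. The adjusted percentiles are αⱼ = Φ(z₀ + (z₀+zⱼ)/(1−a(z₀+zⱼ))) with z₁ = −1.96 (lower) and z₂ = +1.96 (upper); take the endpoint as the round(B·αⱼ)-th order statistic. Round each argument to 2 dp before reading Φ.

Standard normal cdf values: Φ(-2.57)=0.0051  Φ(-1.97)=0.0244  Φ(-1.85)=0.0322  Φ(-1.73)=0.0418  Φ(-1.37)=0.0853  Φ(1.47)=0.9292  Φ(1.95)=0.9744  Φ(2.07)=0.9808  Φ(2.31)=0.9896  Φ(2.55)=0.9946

(257.6, 312.0)

Lower: z₀ + z₁ = -0.050 + (-1.960) = -2.010; 1 − a(z₀+z₁) = 1 − (0.024)(-2.010) = 1.0482; argument = -0.050 + (-2.010)/1.0482 = -1.9675 → -1.97.
α₁ = Φ(-1.97) = 0.0244; rank = round(250 × 0.0244) = 6; θ*₍6₎ = 257.6.
Upper: z₀ + z₂ = 1.910; 1 − a(z₀+z₂) = 0.9542; argument = 1.9518 → 1.95; α₂ = 0.9744; rank = 244; θ*₍244₎ = 312.0.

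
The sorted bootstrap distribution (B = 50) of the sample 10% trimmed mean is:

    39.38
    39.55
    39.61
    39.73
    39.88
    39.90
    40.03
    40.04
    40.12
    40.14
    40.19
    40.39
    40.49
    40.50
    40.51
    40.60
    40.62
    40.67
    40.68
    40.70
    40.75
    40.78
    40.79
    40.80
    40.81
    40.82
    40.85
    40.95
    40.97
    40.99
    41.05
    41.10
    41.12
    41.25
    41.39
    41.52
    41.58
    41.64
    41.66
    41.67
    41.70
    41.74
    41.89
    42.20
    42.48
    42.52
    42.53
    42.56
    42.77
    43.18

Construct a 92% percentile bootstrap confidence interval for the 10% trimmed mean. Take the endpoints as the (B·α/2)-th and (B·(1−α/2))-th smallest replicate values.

(39.55, 42.56)

α = 0.08; lower rank = 50 × 0.040 = 2; upper rank = 50 × 0.960 = 48.
The 2nd smallest replicate is 39.55; the 48th is 42.56.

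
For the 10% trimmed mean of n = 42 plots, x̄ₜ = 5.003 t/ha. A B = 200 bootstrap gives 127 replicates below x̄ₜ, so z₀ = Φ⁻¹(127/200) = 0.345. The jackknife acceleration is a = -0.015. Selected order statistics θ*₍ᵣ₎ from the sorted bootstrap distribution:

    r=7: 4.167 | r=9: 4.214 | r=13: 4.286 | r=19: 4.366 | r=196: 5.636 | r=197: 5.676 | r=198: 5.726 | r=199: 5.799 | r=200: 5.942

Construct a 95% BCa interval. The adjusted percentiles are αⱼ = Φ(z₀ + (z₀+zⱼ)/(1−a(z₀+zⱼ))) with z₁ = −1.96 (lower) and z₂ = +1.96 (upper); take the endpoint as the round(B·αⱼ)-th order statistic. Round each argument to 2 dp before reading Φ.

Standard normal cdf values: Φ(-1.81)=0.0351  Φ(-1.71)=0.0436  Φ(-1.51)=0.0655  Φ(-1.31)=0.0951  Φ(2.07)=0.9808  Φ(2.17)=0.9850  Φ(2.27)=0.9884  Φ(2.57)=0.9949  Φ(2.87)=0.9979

Lower: z₀ + z₁ = 0.345 + (-1.960) = -1.615; 1 − a(z₀+z₁) = 1 − (-0.015)(-1.615) = 0.9758; argument = 0.345 + (-1.615)/0.9758 = -1.3101 → -1.31.
α₁ = Φ(-1.31) = 0.0951; rank = round(200 × 0.0951) = 19; θ*₍19₎ = 4.366.
Upper: z₀ + z₂ = 2.305; 1 − a(z₀+z₂) = 1.0346; argument = 2.5730 → 2.57; α₂ = 0.9949; rank = 199; θ*₍199₎ = 5.799.

(4.366, 5.799)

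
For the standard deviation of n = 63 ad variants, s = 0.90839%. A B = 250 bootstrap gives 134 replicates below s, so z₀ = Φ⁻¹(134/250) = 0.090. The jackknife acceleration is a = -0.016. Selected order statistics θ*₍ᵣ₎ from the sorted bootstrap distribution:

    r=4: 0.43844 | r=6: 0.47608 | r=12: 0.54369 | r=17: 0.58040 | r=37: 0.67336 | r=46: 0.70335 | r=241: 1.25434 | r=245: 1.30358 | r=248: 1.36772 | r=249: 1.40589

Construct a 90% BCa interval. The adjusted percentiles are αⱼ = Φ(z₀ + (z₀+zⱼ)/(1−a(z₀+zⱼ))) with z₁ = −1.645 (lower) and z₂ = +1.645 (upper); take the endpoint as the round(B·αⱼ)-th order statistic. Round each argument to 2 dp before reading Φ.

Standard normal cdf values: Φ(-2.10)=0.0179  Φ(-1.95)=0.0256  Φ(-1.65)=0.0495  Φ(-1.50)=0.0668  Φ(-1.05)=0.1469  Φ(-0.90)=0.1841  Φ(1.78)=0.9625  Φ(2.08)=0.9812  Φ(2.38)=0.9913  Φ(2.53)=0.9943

Lower: z₀ + z₁ = 0.090 + (-1.645) = -1.555; 1 − a(z₀+z₁) = 1 − (-0.016)(-1.555) = 0.9751; argument = 0.090 + (-1.555)/0.9751 = -1.5047 → -1.50.
α₁ = Φ(-1.50) = 0.0668; rank = round(250 × 0.0668) = 17; θ*₍17₎ = 0.58040.
Upper: z₀ + z₂ = 1.735; 1 − a(z₀+z₂) = 1.0278; argument = 1.7781 → 1.78; α₂ = 0.9625; rank = 241; θ*₍241₎ = 1.25434.

(0.58040, 1.25434)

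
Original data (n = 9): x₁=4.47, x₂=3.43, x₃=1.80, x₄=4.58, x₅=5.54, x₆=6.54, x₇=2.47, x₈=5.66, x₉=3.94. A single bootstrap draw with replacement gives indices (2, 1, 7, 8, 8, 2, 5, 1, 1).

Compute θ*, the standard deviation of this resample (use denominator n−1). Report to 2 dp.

Resample values: 3.43, 4.47, 2.47, 5.66, 5.66, 3.43, 5.54, 4.47, 4.47.
Mean = 4.4000; sum of squared deviations = 10.0962
s² = 10.0962 / 8 = 1.2620
s = √1.2620 = 1.12

θ* = 1.12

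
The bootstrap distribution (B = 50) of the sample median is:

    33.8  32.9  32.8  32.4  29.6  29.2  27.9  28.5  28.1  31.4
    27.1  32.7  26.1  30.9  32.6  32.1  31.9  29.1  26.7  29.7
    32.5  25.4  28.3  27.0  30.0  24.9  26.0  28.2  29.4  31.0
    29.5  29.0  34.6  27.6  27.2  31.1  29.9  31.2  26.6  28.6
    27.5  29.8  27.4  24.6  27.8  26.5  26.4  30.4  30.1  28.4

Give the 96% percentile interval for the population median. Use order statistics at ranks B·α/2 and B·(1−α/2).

Sorted replicates: 24.6, 24.9, 25.4, 26.0, 26.1, 26.4, 26.5, 26.6, 26.7, 27.0, 27.1, 27.2, 27.4, 27.5, 27.6, 27.8, 27.9, 28.1, 28.2, 28.3, 28.4, 28.5, 28.6, 29.0, 29.1, 29.2, 29.4, 29.5, 29.6, 29.7, 29.8, 29.9, 30.0, 30.1, 30.4, 30.9, 31.0, 31.1, 31.2, 31.4, 31.9, 32.1, 32.4, 32.5, 32.6, 32.7, 32.8, 32.9, 33.8, 34.6
α = 0.04; lower rank = 50 × 0.020 = 1; upper rank = 50 × 0.980 = 49.
The 1st smallest replicate is 24.6; the 49th is 33.8.

(24.6, 33.8)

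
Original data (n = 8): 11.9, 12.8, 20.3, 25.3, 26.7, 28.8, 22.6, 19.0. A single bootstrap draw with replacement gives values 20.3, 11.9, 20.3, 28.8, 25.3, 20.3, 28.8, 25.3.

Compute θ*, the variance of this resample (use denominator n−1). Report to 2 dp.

θ* = 31.69

Mean = 22.6250; sum of squared deviations = 221.8150
s² = 221.8150 / 7 = 31.6879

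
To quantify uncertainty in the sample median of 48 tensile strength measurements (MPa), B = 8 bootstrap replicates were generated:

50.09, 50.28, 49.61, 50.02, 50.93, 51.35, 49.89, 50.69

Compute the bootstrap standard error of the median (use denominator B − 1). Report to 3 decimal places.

SE* = 0.585

Bootstrap SE is the standard deviation of the 8 replicate medians.
Mean of replicates: (50.09 + 50.28 + 49.61 + 50.02 + 50.93 + 51.35 + 49.89 + 50.69) / 8 = 402.8600 / 8 = 50.3575
Sum of squared deviations: (−0.2675)² + (−0.0775)² + (−0.7475)² + (−0.3375)² + (+0.5725)² + (+0.9925)² + (−0.4675)² + (+0.3325)² = 2.3921
Variance = 2.3921 / 7 = 0.3417
SE* = √0.3417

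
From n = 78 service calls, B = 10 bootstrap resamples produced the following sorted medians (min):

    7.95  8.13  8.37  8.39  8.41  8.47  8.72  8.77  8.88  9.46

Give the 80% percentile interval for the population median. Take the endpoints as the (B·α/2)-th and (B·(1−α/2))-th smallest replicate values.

α = 0.20; lower rank = 10 × 0.100 = 1; upper rank = 10 × 0.900 = 9.
The 1st smallest replicate is 7.95; the 9th is 8.88.

(7.95, 8.88)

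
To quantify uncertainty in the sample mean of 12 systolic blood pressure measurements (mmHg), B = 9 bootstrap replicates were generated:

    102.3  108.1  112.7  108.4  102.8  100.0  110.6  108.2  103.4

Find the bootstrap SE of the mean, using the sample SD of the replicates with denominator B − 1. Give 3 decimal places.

SE* = 4.287

Bootstrap SE is the standard deviation of the 9 replicate means.
Mean of replicates: (102.3 + 108.1 + 112.7 + 108.4 + 102.8 + 100.0 + 110.6 + 108.2 + 103.4) / 9 = 956.5000 / 9 = 106.2778
Sum of squared deviations: (−3.9778)² + (+1.8222)² + (+6.4222)² + (+2.1222)² + (−3.4778)² + (−6.2778)² + (+4.3222)² + (+1.9222)² + (−2.8778)² = 147.0556
Variance = 147.0556 / 8 = 18.3819
SE* = √18.3819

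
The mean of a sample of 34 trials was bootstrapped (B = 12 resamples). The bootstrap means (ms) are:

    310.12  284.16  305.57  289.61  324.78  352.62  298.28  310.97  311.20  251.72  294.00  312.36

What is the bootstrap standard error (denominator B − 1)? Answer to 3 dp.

SE* = 24.256

Bootstrap SE is the standard deviation of the 12 replicate means.
Mean of replicates: (310.12 + 284.16 + 305.57 + 289.61 + 324.78 + 352.62 + 298.28 + 310.97 + 311.20 + 251.72 + 294.00 + 312.36) / 12 = 3645.3900 / 12 = 303.7825
Sum of squared deviations: (+6.3375)² + (−19.6225)² + (+1.7875)² + (−14.1725)² + (+20.9975)² + (+48.8375)² + (−5.5025)² + (+7.1875)² + (+7.4175)² + (−52.0625)² + (−9.7825)² + (+8.5775)² = 6471.9894
Variance = 6471.9894 / 11 = 588.3627
SE* = √588.3627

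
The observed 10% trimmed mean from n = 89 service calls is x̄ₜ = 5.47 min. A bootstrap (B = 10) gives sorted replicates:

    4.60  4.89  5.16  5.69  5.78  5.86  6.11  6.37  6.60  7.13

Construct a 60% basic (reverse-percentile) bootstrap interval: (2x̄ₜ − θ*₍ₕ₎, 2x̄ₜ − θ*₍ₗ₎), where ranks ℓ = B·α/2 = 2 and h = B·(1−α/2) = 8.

Percentile endpoints at ranks 2 and 8: θ*₍2₎ = 4.89, θ*₍8₎ = 6.37.
Basic interval reflects these around x̄ₜ:
  lower = 2 × 5.47 − 6.37 = 4.57
  upper = 2 × 5.47 − 4.89 = 6.05

(4.57, 6.05)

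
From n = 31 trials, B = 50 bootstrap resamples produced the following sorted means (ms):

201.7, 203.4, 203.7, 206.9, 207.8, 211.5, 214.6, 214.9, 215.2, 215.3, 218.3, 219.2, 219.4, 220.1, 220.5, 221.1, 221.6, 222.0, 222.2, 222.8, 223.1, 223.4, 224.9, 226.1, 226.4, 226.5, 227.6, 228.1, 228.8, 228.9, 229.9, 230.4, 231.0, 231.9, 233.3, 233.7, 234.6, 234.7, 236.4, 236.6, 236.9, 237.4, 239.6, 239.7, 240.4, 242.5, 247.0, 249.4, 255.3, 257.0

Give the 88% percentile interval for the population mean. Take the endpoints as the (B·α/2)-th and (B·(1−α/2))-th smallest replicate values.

(203.7, 247.0)

α = 0.12; lower rank = 50 × 0.060 = 3; upper rank = 50 × 0.940 = 47.
The 3rd smallest replicate is 203.7; the 47th is 247.0.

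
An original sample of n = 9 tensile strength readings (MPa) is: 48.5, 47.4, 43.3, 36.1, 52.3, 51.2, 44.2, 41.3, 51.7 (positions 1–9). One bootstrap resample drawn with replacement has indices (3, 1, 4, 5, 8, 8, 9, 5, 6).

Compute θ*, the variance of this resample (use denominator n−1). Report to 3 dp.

θ* = 36.608

Resample values: 43.3, 48.5, 36.1, 52.3, 41.3, 41.3, 51.7, 52.3, 51.2.
Mean = 46.4444; sum of squared deviations = 292.8622
s² = 292.8622 / 8 = 36.6078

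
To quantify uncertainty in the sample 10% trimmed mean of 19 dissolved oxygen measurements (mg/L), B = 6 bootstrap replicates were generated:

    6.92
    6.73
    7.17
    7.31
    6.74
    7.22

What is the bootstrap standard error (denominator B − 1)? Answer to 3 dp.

SE* = 0.253

Bootstrap SE is the standard deviation of the 6 replicate 10% trimmed means.
Mean of replicates: (6.92 + 6.73 + 7.17 + 7.31 + 6.74 + 7.22) / 6 = 42.0900 / 6 = 7.0150
Sum of squared deviations: (−0.0950)² + (−0.2850)² + (+0.1550)² + (+0.2950)² + (−0.2750)² + (+0.2050)² = 0.3189
Variance = 0.3189 / 5 = 0.0638
SE* = √0.0638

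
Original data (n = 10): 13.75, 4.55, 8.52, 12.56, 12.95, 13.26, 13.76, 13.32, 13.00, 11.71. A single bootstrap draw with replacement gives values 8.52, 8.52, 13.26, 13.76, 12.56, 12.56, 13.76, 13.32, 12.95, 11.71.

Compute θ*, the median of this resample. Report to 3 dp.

θ* = 12.755

Sorted: 8.52, 8.52, 11.71, 12.56, 12.56, 12.95, 13.26, 13.32, 13.76, 13.76
Median = average of the two middle values = 12.755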